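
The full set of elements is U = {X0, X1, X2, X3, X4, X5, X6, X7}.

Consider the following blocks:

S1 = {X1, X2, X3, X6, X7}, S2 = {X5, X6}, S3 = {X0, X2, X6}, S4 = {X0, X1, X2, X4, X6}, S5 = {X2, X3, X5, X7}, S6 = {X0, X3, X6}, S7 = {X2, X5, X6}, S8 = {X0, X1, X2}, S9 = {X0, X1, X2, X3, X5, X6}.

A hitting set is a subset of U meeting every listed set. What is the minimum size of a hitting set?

2

The 2 elements {X2, X6} hit every block.
The blocks S2, S8 are pairwise disjoint, so any hitting set needs a separate element for each — at least 2. Hence 2 is optimal.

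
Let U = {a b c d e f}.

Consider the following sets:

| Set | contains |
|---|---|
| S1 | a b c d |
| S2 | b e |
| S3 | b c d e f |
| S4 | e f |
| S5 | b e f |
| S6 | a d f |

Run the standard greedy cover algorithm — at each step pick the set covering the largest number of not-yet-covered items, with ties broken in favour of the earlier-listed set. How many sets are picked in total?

Greedy: pick S3 (covers 5 new) → pick S1 (covers 1 new). Total picks: 2.

2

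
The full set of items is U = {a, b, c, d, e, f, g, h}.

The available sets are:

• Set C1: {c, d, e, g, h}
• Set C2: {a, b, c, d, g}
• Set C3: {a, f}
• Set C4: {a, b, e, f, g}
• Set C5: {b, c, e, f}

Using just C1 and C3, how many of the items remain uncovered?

Union of C1, C3 = {a, c, d, e, f, g, h}.
Not covered: b — 1 item.

1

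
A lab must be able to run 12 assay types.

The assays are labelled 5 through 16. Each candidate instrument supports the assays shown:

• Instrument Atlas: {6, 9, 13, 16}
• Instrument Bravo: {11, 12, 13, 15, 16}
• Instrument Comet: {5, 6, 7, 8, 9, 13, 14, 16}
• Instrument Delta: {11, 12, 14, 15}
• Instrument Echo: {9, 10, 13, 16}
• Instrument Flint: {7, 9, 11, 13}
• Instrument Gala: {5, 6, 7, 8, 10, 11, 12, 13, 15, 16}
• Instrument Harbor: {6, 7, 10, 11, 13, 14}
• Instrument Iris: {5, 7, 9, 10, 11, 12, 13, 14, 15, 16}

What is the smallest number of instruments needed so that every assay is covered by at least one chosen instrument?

2

Comet and Iris together: Comet ∪ Iris = {5, 6, 7, 8, 9, 10, 11, 12, 13, 14, 15, 16} — every assay is covered.
No single instrument has all 12 assays (the largest, Gala, has 10), so 2 is optimal.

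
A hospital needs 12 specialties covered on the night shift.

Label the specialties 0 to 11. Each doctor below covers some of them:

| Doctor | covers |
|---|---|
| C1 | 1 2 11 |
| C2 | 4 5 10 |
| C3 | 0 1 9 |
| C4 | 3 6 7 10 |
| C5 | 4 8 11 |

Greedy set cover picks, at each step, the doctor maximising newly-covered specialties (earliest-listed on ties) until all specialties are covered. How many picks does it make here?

Greedy: pick C4 (covers 4 new) → pick C1 (covers 3 new) → pick C2 (covers 2 new) → pick C3 (covers 2 new) → pick C5 (covers 1 new). Total picks: 5.

5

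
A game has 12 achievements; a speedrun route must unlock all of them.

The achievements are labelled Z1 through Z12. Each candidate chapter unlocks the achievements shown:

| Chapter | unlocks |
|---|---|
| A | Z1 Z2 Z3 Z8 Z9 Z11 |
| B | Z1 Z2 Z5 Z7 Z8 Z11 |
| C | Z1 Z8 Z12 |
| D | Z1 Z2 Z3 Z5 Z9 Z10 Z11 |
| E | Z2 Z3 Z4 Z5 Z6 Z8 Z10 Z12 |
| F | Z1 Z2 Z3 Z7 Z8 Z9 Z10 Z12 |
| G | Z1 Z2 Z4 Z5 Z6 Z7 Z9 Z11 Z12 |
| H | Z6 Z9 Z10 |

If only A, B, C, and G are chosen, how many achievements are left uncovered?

1

Union of A, B, C, G = {Z1, Z2, Z3, Z4, Z5, Z6, Z7, Z8, Z9, Z11, Z12}.
Not covered: Z10 — 1 achievement.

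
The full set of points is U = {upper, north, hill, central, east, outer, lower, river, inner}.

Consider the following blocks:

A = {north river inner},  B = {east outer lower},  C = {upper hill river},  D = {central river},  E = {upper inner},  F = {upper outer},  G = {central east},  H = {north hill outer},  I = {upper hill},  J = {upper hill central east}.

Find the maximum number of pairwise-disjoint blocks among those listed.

B, D, E are pairwise disjoint (B={east,outer,lower}; D={central,river}; E={upper,inner}).
Every remaining block overlaps one of these, and no 4 of the listed blocks are pairwise disjoint, so 3 is the maximum.

3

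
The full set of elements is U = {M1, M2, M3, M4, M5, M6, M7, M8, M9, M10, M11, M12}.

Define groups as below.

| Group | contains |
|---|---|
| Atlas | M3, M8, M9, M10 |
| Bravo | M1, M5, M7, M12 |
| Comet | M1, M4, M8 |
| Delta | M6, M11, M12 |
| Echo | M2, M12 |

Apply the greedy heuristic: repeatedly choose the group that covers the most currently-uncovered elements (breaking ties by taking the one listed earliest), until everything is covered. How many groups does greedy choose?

5

Greedy: pick Atlas (covers 4 new) → pick Bravo (covers 4 new) → pick Delta (covers 2 new) → pick Comet (covers 1 new) → pick Echo (covers 1 new). Total picks: 5.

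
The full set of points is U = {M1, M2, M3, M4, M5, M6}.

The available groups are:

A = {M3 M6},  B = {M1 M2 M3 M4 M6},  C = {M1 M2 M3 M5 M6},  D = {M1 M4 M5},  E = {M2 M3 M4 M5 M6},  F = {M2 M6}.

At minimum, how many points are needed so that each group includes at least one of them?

H = {M5, M6} meets every group (each contains at least one member of H), and |H| = 2.
The groups D, F are pairwise disjoint, so any hitting set needs a separate point for each — at least 2. Hence 2 is optimal.

2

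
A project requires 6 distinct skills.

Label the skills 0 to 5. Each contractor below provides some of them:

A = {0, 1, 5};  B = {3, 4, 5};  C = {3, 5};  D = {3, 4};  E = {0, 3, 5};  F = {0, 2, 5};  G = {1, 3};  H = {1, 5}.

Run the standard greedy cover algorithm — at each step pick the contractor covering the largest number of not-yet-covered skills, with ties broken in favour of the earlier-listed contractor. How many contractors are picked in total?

3

Greedy: pick A (covers 3 new) → pick B (covers 2 new) → pick F (covers 1 new). Total picks: 3.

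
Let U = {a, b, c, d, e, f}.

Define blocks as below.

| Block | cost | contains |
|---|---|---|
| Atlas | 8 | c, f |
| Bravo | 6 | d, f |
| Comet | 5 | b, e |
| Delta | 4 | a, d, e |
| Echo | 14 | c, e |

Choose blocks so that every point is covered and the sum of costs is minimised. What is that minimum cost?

17

Atlas, Comet, Delta together cover every point (Atlas ∪ Comet ∪ Delta = {a, b, c, d, e, f}); total cost 8 + 5 + 4 = 17.
No covering selection has total cost below 17.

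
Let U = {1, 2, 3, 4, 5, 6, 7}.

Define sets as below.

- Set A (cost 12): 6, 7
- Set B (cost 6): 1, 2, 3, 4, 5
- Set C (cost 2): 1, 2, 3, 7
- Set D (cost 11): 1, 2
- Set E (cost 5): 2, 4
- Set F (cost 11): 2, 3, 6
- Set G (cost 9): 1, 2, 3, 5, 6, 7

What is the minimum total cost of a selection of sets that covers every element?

E, G together cover every element (E ∪ G = {1, 2, 3, 4, 5, 6, 7}); total cost 5 + 9 = 14.
The greedy pick C, B, G costs 17; no covering selection beats 14.

14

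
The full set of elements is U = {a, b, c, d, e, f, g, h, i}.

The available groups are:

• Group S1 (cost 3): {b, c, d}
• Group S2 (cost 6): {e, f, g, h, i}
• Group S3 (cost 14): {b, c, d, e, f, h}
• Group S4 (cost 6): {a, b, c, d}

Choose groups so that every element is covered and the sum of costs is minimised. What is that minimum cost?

S2, S4 together cover every element (S2 ∪ S4 = {a, b, c, d, e, f, g, h, i}); total cost 6 + 6 = 12.
The greedy pick S1, S2, S4 costs 15; no covering selection beats 12.

12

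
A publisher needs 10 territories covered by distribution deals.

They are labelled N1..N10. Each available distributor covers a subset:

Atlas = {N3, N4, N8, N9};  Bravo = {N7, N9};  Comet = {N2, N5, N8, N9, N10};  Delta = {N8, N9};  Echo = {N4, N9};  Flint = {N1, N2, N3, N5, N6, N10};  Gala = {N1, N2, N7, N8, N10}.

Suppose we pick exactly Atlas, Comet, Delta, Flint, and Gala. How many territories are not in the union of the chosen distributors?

0

Union of Atlas, Comet, Delta, Flint, Gala = {N1, N2, N3, N4, N5, N6, N7, N8, N9, N10} — that's every territory, so 0 are uncovered.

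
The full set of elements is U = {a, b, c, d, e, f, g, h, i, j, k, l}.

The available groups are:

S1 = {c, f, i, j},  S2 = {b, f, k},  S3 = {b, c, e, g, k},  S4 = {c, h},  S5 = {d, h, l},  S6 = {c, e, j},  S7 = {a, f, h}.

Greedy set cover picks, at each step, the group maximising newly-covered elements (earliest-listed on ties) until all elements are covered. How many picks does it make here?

Greedy: pick S3 (covers 5 new) → pick S1 (covers 3 new) → pick S5 (covers 3 new) → pick S7 (covers 1 new). Total picks: 4.

4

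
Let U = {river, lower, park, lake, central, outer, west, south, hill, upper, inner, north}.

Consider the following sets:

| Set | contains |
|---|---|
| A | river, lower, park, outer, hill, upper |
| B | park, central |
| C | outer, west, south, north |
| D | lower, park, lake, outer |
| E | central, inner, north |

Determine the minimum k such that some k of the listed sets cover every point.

A, C, D, and E cover everything between them: the union {river, lower, park, lake, central, outer, west, south, hill, upper, inner, north} is all of U.
Only D contains lake, so D is forced; the remaining 8 points need at least 3 more sets (each remaining set adds at most 3) — so at least 4 sets are needed, and 4 is optimal.

4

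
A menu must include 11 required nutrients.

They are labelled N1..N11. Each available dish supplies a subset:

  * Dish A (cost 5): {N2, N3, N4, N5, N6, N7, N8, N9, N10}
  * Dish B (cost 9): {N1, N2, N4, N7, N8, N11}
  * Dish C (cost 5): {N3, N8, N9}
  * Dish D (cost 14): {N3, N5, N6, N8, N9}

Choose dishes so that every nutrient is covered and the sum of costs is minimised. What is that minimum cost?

14

A, B together cover every nutrient (A ∪ B = {N1, N2, N3, N4, N5, N6, N7, N8, N9, N10, N11}); total cost 5 + 9 = 14.
No covering selection has total cost below 14.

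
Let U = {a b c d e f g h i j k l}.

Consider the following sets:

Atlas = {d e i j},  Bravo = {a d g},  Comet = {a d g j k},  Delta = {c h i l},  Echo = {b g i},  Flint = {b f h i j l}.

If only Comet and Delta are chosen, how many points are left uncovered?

3

Union of Comet, Delta = {a, c, d, g, h, i, j, k, l}.
Not covered: b, e, f — 3 points.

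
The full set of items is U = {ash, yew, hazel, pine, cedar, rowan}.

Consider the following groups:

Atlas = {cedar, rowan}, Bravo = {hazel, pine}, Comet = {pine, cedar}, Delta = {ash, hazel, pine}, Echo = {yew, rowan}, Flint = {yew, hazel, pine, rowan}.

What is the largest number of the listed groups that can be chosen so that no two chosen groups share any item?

2

Bravo, Echo are pairwise disjoint (Bravo={hazel,pine}; Echo={yew,rowan}).
Every remaining group overlaps one of these, and no 3 of the listed groups are pairwise disjoint, so 2 is the maximum.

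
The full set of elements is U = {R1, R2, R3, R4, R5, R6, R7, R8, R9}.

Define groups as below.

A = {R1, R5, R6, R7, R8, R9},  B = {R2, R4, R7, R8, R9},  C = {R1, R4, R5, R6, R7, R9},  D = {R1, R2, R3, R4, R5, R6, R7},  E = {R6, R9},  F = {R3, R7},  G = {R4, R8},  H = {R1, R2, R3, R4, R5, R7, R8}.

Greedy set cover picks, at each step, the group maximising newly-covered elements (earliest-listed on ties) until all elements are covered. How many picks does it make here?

2

Greedy: pick D (covers 7 new) → pick A (covers 2 new). Total picks: 2.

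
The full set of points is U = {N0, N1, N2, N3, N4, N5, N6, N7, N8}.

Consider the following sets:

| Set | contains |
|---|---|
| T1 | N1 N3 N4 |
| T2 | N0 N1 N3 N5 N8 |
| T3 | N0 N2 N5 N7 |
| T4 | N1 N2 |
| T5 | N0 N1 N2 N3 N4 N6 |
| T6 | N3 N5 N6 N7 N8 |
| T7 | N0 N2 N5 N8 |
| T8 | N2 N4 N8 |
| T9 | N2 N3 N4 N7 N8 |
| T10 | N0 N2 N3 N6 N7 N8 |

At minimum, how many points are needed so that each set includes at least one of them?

Take H = {N2, N3}. Each listed set contains at least one of these, so H is a hitting set of size 2.
The sets T1, T7 are pairwise disjoint, so any hitting set needs a separate point for each — at least 2. Hence 2 is optimal.

2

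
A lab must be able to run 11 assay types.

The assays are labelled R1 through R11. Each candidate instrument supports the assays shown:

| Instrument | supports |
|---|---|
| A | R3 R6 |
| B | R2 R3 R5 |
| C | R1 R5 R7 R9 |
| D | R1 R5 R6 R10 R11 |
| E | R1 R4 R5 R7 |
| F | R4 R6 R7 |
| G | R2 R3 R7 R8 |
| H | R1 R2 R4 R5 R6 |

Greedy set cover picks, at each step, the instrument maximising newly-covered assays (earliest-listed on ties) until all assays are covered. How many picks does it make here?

Greedy: pick D (covers 5 new) → pick G (covers 4 new) → pick C (covers 1 new) → pick E (covers 1 new). Total picks: 4.

4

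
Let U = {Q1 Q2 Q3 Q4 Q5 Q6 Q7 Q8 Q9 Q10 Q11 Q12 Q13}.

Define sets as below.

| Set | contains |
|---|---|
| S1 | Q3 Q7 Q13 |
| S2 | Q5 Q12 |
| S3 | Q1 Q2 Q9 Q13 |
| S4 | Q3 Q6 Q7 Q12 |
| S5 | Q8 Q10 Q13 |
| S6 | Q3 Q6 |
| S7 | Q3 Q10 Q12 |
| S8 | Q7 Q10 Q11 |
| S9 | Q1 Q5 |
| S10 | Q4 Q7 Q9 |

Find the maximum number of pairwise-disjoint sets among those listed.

4

S2, S5, S6, S10 are pairwise disjoint (S2={Q5,Q12}; S5={Q8,Q10,Q13}; S6={Q3,Q6}; S10={Q4,Q7,Q9}).
Every remaining set overlaps one of these, and no 5 of the listed sets are pairwise disjoint, so 4 is the maximum.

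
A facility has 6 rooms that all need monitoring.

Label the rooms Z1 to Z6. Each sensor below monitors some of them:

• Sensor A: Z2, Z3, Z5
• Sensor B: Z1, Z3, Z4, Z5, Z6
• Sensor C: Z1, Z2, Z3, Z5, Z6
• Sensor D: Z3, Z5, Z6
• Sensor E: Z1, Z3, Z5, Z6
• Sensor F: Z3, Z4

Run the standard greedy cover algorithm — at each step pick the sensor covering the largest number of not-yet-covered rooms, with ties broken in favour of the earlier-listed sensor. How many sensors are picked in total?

2

Greedy: pick B (covers 5 new) → pick A (covers 1 new). Total picks: 2.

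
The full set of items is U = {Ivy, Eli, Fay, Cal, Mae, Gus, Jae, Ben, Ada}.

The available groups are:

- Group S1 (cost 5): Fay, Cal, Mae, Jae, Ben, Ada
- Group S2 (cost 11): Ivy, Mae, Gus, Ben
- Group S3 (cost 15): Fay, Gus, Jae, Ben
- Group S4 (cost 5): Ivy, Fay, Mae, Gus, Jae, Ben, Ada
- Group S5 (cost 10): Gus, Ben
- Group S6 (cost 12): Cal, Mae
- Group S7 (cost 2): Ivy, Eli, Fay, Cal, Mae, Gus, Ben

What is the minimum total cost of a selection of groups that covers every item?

7

S1, S7 together cover every item (S1 ∪ S7 = {Ivy, Eli, Fay, Cal, Mae, Gus, Jae, Ben, Ada}); total cost 5 + 2 = 7.
No covering selection has total cost below 7.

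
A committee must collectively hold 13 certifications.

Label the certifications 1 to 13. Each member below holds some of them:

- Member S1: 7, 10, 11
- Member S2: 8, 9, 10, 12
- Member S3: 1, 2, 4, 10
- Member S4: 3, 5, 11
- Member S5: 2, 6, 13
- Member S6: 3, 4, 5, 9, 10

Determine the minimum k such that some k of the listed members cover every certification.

Take {S1, S2, S3, S5, S6}. Their union is {1, 2, 3, 4, 5, 6, 7, 8, 9, 10, 11, 12, 13}, which is all 13 certifications.
No 4 of the 6 members cover everything (all 15 combinations miss at least one certification), so 5 is optimal.

5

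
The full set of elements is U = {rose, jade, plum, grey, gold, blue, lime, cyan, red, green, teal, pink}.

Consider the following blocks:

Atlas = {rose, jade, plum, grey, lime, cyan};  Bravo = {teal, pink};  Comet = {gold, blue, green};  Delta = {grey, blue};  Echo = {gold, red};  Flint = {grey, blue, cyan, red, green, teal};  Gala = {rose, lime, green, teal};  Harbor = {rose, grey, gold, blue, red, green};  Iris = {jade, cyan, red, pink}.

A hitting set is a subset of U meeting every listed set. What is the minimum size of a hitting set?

4

The 4 elements {rose, blue, red, pink} hit every block.
No choice of 3 elements meets every block, so 4 is the minimum.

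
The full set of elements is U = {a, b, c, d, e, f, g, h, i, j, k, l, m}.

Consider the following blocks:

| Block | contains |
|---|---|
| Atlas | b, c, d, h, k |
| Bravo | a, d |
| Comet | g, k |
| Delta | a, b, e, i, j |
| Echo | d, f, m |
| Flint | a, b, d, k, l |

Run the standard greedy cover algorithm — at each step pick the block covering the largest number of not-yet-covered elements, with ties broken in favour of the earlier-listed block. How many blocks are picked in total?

5

Greedy: pick Atlas (covers 5 new) → pick Delta (covers 4 new) → pick Echo (covers 2 new) → pick Comet (covers 1 new) → pick Flint (covers 1 new). Total picks: 5.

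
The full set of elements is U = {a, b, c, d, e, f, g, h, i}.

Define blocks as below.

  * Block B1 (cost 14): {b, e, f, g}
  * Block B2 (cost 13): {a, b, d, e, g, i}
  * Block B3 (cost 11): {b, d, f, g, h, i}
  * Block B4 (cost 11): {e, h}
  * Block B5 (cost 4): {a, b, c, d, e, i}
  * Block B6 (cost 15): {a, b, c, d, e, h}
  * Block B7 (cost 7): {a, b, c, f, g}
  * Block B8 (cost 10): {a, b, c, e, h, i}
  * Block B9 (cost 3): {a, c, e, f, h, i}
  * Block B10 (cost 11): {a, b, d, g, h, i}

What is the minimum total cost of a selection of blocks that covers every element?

14

B5, B7, B9 together cover every element (B5 ∪ B7 ∪ B9 = {a, b, c, d, e, f, g, h, i}); total cost 4 + 7 + 3 = 14.
No covering selection has total cost below 14.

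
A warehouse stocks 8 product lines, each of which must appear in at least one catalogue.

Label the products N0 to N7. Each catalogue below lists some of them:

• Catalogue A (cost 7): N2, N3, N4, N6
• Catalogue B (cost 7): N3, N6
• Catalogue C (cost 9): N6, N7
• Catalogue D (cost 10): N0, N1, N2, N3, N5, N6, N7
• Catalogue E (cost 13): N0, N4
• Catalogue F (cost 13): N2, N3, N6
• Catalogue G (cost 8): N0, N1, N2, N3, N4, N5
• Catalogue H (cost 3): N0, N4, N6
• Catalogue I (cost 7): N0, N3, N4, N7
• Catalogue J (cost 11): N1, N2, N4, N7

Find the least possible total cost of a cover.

D, H together cover every product (D ∪ H = {N0, N1, N2, N3, N4, N5, N6, N7}); total cost 10 + 3 = 13.
No covering selection has total cost below 13.

13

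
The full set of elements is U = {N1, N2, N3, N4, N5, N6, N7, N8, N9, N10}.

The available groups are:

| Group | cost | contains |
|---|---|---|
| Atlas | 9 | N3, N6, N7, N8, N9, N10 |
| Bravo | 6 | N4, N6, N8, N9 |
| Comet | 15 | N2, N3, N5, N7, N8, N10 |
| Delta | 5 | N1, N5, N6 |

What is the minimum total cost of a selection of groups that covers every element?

26

Bravo, Comet, Delta together cover every element (Bravo ∪ Comet ∪ Delta = {N1, N2, N3, N4, N5, N6, N7, N8, N9, N10}); total cost 6 + 15 + 5 = 26.
The greedy pick Atlas, Delta, Bravo, Comet costs 35; no covering selection beats 26.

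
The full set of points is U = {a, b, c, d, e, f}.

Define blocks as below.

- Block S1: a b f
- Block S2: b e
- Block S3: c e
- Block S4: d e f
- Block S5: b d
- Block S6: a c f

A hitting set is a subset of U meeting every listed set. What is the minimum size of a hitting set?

H = {b, c, d} meets every block (each contains at least one member of H), and |H| = 3.
No choice of 2 points meets every block, so 3 is the minimum.

3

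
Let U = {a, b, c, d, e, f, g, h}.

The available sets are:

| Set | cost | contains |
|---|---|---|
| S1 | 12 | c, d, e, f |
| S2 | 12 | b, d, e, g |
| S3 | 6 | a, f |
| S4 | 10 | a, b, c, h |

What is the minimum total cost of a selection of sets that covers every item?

28

S2, S3, S4 together cover every item (S2 ∪ S3 ∪ S4 = {a, b, c, d, e, f, g, h}); total cost 12 + 6 + 10 = 28.
The greedy pick S4, S1, S2 costs 34; no covering selection beats 28.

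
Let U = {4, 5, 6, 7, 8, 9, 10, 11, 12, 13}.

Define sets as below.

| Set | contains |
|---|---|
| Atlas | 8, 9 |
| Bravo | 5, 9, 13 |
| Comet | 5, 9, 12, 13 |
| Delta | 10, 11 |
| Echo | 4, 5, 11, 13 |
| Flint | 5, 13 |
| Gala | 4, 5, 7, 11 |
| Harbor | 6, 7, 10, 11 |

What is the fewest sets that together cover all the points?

Atlas and Comet and Echo and Harbor together: Atlas ∪ Comet ∪ Echo ∪ Harbor = {4, 5, 6, 7, 8, 9, 10, 11, 12, 13} — every point is covered.
No 3 of the 8 sets cover everything (all 56 combinations miss at least one point), so 4 is optimal.

4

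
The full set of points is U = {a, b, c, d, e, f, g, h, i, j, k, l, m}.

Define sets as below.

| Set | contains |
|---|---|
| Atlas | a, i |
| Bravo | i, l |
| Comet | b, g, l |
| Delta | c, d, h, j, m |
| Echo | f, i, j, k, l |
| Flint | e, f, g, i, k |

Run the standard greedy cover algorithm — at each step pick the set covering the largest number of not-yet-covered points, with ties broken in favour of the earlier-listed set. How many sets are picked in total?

4

Greedy: pick Delta (covers 5 new) → pick Flint (covers 5 new) → pick Comet (covers 2 new) → pick Atlas (covers 1 new). Total picks: 4.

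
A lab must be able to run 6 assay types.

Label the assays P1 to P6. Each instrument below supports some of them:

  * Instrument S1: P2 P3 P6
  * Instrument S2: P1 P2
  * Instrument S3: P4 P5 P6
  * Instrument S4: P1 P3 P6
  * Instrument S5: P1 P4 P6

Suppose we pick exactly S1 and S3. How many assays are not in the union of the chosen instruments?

Union of S1, S3 = {P2, P3, P4, P5, P6}.
Not covered: P1 — 1 assay.

1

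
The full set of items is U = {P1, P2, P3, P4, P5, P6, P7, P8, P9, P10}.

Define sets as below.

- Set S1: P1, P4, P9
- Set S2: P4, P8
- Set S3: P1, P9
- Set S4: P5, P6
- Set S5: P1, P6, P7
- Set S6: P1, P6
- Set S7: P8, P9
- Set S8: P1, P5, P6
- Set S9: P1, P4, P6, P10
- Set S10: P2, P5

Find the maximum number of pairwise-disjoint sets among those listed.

S2, S5, S10 are pairwise disjoint (S2={P4,P8}; S5={P1,P6,P7}; S10={P2,P5}).
Every remaining set overlaps one of these, and no 4 of the listed sets are pairwise disjoint, so 3 is the maximum.

3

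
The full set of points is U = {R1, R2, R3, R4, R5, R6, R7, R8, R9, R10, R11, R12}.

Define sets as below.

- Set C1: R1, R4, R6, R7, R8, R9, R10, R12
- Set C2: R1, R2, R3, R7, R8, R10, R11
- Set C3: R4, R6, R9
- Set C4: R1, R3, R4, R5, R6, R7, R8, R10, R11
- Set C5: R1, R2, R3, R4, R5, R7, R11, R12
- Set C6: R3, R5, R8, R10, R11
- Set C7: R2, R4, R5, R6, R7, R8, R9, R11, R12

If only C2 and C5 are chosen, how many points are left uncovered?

Union of C2, C5 = {R1, R2, R3, R4, R5, R7, R8, R10, R11, R12}.
Not covered: R6, R9 — 2 points.

2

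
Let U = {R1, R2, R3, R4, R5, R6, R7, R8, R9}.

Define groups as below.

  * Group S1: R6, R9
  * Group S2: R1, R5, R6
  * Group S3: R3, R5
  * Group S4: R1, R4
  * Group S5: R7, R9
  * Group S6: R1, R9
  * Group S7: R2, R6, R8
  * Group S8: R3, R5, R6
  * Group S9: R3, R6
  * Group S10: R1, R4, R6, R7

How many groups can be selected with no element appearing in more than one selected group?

4

S3, S4, S5, S7 are pairwise disjoint (S3={R3,R5}; S4={R1,R4}; S5={R7,R9}; S7={R2,R6,R8}).
Every remaining group overlaps one of these, and no 5 of the listed groups are pairwise disjoint, so 4 is the maximum.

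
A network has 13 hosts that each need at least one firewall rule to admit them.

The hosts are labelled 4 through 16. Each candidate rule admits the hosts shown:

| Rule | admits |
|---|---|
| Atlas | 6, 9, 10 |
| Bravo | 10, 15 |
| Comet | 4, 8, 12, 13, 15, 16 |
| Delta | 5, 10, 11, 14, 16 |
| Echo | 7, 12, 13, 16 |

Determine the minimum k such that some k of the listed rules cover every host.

Take {Atlas, Comet, Delta, Echo}. Their union is {4, 5, 6, 7, 8, 9, 10, 11, 12, 13, 14, 15, 16}, which is all 13 hosts.
Only Echo contains 7, so Echo is forced; the remaining 9 hosts need at least 3 more rules (each remaining rule adds at most 4) — so at least 4 rules are needed, and 4 is optimal.

4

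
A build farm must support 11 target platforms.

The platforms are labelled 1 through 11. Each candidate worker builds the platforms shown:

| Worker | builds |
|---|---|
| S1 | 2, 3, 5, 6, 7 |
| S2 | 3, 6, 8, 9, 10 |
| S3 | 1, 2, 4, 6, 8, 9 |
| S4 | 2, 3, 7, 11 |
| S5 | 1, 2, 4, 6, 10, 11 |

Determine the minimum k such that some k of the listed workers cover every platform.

Take {S1, S3, S5}. Their union is {1, 2, 3, 4, 5, 6, 7, 8, 9, 10, 11}, which is all 11 platforms.
Only S1 contains 5, so S1 is forced; the remaining 6 platforms need at least 2 more workers (each remaining worker adds at most 4) — so at least 3 workers are needed, and 3 is optimal.

3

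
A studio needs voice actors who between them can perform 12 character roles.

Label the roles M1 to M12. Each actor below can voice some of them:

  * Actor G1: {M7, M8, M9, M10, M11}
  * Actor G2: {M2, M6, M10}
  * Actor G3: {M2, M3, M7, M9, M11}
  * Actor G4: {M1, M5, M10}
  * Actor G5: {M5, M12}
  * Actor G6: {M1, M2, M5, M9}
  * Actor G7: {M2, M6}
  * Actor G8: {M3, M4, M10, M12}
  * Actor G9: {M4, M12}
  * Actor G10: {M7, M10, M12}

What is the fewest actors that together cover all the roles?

G1 and G4 and G7 and G8 together: G1 ∪ G4 ∪ G7 ∪ G8 = {M1, M2, M3, M4, M5, M6, M7, M8, M9, M10, M11, M12} — every role is covered.
Only G1 contains M8, so G1 is forced; the remaining 7 roles need at least 3 more actors (each remaining actor adds at most 3) — so at least 4 actors are needed, and 4 is optimal.

4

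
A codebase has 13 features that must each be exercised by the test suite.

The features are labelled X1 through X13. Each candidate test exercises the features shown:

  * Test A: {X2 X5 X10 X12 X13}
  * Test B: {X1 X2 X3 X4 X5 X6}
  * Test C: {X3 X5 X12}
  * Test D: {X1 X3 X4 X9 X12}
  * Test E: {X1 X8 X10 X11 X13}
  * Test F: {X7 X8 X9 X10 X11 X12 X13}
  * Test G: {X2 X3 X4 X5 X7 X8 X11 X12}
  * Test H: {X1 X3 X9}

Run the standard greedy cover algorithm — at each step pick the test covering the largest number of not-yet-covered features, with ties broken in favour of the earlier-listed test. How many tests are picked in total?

4

Greedy: pick G (covers 8 new) → pick E (covers 3 new) → pick B (covers 1 new) → pick D (covers 1 new). Total picks: 4.
(The true minimum cover uses only 2 tests, so greedy is not optimal here.)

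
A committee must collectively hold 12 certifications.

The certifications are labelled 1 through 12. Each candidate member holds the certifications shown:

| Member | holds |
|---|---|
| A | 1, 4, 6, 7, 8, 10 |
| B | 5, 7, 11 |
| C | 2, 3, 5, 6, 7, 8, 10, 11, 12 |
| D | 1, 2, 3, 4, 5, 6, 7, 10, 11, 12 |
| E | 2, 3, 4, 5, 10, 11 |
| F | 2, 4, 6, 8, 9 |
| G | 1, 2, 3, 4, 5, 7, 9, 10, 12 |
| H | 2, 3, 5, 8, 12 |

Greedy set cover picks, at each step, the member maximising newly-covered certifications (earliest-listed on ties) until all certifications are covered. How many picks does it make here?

2

Greedy: pick D (covers 10 new) → pick F (covers 2 new). Total picks: 2.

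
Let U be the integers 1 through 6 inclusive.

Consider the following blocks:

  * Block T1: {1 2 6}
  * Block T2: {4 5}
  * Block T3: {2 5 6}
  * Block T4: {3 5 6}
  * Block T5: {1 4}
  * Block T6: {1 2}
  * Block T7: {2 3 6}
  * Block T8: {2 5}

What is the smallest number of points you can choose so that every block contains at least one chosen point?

3

Take H = {2, 4, 6}. Each listed block contains at least one of these, so H is a hitting set of size 3.
No choice of 2 points meets every block, so 3 is the minimum.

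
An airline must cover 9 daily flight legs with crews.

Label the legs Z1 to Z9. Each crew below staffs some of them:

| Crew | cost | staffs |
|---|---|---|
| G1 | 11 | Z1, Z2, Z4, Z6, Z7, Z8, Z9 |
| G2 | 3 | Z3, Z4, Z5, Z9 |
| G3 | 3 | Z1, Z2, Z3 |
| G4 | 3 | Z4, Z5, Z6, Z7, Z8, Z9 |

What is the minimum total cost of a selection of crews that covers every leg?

6

G3, G4 together cover every leg (G3 ∪ G4 = {Z1, Z2, Z3, Z4, Z5, Z6, Z7, Z8, Z9}); total cost 3 + 3 = 6.
No covering selection has total cost below 6.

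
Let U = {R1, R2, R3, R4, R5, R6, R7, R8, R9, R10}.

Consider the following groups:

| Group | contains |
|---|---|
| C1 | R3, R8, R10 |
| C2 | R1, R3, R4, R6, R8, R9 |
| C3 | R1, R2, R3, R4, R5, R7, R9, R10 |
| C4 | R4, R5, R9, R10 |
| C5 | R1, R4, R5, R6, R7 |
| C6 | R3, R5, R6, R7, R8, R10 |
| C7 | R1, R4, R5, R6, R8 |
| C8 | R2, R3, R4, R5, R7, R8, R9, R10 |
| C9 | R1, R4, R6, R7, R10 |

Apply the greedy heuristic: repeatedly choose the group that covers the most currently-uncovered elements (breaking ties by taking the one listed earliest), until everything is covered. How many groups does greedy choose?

2

Greedy: pick C3 (covers 8 new) → pick C2 (covers 2 new). Total picks: 2.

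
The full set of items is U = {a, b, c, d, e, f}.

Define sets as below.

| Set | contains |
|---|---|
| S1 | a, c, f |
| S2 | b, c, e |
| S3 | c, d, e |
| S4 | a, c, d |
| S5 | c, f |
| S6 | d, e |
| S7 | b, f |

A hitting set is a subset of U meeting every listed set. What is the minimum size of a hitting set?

The 3 items {a, e, f} hit every set.
No choice of 2 items meets every set, so 3 is the minimum.

3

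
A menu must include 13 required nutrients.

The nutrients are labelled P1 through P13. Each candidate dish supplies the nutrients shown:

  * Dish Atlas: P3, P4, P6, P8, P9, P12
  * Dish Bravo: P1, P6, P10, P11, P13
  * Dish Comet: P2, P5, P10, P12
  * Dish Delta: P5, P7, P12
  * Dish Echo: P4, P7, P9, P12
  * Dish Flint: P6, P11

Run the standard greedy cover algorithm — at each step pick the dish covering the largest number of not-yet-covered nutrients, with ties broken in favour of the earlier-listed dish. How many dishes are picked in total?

Greedy: pick Atlas (covers 6 new) → pick Bravo (covers 4 new) → pick Comet (covers 2 new) → pick Delta (covers 1 new). Total picks: 4.

4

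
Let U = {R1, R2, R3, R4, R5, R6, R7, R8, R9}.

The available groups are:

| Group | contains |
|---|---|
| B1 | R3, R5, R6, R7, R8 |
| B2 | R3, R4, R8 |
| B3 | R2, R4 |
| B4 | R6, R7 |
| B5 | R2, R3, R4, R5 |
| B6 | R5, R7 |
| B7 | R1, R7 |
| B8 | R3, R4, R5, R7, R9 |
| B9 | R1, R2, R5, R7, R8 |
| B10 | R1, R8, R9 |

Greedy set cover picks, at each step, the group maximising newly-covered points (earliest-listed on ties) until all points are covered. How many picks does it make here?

Greedy: pick B1 (covers 5 new) → pick B3 (covers 2 new) → pick B10 (covers 2 new). Total picks: 3.

3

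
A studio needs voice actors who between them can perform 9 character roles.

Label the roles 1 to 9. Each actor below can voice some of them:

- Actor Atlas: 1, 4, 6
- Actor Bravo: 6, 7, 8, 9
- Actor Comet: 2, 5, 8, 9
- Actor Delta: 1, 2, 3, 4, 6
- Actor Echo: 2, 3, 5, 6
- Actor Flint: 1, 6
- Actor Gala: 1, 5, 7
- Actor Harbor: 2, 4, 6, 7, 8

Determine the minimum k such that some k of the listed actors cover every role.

Comet and Delta and Gala together: Comet ∪ Delta ∪ Gala = {1, 2, 3, 4, 5, 6, 7, 8, 9} — every role is covered.
No 2 of the 8 actors cover everything (all 28 combinations miss at least one role), so 3 is optimal.

3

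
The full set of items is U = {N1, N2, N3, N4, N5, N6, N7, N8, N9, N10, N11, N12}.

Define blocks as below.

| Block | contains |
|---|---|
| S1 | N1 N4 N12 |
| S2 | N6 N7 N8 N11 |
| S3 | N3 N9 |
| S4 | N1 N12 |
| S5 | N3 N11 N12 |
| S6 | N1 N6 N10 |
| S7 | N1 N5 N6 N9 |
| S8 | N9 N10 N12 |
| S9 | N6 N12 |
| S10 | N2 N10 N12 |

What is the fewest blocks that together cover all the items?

5

S1 and S2 and S5 and S7 and S10 together: S1 ∪ S2 ∪ S5 ∪ S7 ∪ S10 = {N1, N2, N3, N4, N5, N6, N7, N8, N9, N10, N11, N12} — every item is covered.
No 4 of the 10 blocks cover everything (all 210 combinations miss at least one item), so 5 is optimal.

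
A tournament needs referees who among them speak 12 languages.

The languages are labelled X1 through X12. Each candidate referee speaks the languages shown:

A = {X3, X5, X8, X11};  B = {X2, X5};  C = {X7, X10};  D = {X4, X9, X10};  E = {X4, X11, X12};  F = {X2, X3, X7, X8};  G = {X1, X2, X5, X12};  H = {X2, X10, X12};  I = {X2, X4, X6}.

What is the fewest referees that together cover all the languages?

5

A and C and D and G and I together: A ∪ C ∪ D ∪ G ∪ I = {X1, X2, X3, X4, X5, X6, X7, X8, X9, X10, X11, X12} — every language is covered.
No 4 of the 9 referees cover everything (all 126 combinations miss at least one language), so 5 is optimal.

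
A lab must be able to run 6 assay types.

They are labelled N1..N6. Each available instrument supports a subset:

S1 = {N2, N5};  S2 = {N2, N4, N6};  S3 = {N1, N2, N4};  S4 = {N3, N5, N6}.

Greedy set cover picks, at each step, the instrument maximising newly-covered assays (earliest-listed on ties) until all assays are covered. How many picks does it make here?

3

Greedy: pick S2 (covers 3 new) → pick S4 (covers 2 new) → pick S3 (covers 1 new). Total picks: 3.
(The true minimum cover uses only 2 instruments, so greedy is not optimal here.)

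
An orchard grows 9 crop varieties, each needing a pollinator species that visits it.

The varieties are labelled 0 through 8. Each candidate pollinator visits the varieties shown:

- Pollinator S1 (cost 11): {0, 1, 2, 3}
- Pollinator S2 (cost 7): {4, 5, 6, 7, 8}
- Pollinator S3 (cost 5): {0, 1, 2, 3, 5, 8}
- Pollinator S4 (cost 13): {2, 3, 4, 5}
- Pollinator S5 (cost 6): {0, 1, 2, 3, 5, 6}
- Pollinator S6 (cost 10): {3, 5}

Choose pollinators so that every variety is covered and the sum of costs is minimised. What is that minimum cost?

S2, S3 together cover every variety (S2 ∪ S3 = {0, 1, 2, 3, 4, 5, 6, 7, 8}); total cost 7 + 5 = 12.
No covering selection has total cost below 12.

12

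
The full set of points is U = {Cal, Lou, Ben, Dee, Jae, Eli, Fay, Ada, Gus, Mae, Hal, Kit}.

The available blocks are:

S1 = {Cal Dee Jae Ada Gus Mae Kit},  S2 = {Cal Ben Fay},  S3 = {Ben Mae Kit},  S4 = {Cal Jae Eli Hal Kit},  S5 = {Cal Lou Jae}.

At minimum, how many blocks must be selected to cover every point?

Take {S1, S2, S4, S5}. Their union is {Cal, Lou, Ben, Dee, Jae, Eli, Fay, Ada, Gus, Mae, Hal, Kit}, which is all 12 points.
Only S1 contains Dee, so S1 is forced; the remaining 5 points need at least 3 more blocks (each remaining block adds at most 2) — so at least 4 blocks are needed, and 4 is optimal.

4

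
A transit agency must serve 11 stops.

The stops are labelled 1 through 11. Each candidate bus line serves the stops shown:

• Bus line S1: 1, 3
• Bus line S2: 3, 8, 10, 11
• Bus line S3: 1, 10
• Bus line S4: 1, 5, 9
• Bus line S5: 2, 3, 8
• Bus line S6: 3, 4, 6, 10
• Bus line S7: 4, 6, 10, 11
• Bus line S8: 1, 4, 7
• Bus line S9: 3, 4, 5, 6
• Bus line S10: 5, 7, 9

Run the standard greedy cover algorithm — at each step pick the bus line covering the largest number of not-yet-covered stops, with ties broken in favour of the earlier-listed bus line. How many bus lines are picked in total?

Greedy: pick S2 (covers 4 new) → pick S4 (covers 3 new) → pick S6 (covers 2 new) → pick S5 (covers 1 new) → pick S8 (covers 1 new). Total picks: 5.
(The true minimum cover uses only 4 bus lines, so greedy is not optimal here.)

5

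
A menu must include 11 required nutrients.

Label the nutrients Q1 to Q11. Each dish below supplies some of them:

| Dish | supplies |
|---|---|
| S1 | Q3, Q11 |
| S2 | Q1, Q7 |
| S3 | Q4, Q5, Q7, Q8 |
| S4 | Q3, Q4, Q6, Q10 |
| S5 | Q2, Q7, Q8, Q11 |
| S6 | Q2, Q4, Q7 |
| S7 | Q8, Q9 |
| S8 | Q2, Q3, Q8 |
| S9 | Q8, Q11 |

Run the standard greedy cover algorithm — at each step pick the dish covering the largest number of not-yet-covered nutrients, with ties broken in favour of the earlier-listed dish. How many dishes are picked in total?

Greedy: pick S3 (covers 4 new) → pick S4 (covers 3 new) → pick S5 (covers 2 new) → pick S2 (covers 1 new) → pick S7 (covers 1 new). Total picks: 5.

5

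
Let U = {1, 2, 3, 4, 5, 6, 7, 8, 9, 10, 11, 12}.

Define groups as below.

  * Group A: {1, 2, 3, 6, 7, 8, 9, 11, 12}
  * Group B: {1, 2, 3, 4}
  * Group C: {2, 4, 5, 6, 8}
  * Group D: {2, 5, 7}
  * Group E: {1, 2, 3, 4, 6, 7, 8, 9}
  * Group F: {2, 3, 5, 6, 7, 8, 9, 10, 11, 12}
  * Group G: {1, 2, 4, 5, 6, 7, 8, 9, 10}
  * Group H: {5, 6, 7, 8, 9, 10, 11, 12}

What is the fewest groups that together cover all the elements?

2

E and F together: E ∪ F = {1, 2, 3, 4, 5, 6, 7, 8, 9, 10, 11, 12} — every element is covered.
No single group has all 12 elements (the largest, F, has 10), so 2 is optimal.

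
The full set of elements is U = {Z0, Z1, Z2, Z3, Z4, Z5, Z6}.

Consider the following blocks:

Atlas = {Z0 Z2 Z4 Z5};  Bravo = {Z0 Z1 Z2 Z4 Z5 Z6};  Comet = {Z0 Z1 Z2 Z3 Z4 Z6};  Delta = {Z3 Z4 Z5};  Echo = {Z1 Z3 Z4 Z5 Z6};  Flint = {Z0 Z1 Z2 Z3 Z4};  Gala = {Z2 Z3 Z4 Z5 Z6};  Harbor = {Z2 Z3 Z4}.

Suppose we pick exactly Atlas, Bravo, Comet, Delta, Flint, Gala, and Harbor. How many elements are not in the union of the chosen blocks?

0

Union of Atlas, Bravo, Comet, Delta, Flint, Gala, Harbor = {Z0, Z1, Z2, Z3, Z4, Z5, Z6} — that's every element, so 0 are uncovered.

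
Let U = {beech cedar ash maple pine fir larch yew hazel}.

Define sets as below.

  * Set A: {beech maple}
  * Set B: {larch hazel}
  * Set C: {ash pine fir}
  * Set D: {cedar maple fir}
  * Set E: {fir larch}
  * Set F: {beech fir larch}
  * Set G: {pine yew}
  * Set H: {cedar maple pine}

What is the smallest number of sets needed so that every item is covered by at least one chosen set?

B, C, D, F, and G cover everything between them: the union {beech, cedar, ash, maple, pine, fir, larch, yew, hazel} is all of U.
No 4 of the 8 sets cover everything (all 70 combinations miss at least one item), so 5 is optimal.

5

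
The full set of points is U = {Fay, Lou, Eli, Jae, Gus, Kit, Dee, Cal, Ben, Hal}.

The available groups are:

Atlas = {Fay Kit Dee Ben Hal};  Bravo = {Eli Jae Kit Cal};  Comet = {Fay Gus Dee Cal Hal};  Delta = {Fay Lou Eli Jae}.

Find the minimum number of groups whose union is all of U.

3

Take {Atlas, Comet, Delta}. Their union is {Fay, Lou, Eli, Jae, Gus, Kit, Dee, Cal, Ben, Hal}, which is all 10 points.
Only Delta contains Lou, so Delta is forced; the remaining 6 points need at least 2 more groups (each remaining group adds at most 4) — so at least 3 groups are needed, and 3 is optimal.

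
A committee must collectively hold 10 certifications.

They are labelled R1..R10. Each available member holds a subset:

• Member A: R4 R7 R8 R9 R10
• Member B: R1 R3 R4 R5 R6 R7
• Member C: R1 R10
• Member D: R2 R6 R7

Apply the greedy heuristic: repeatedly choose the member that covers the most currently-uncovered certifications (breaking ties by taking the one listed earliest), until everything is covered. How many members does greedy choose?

Greedy: pick B (covers 6 new) → pick A (covers 3 new) → pick D (covers 1 new). Total picks: 3.

3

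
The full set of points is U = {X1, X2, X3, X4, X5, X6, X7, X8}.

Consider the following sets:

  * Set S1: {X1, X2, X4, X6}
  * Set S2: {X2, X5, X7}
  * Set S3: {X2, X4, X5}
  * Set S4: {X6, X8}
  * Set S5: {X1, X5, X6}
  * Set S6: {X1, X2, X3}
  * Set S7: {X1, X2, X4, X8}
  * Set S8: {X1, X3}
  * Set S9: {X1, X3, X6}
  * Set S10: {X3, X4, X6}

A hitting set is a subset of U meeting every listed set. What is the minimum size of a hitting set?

Take H = {X2, X3, X6}. Each listed set contains at least one of these, so H is a hitting set of size 3.
The sets S3, S4, S8 are pairwise disjoint, so any hitting set needs a separate point for each — at least 3. Hence 3 is optimal.

3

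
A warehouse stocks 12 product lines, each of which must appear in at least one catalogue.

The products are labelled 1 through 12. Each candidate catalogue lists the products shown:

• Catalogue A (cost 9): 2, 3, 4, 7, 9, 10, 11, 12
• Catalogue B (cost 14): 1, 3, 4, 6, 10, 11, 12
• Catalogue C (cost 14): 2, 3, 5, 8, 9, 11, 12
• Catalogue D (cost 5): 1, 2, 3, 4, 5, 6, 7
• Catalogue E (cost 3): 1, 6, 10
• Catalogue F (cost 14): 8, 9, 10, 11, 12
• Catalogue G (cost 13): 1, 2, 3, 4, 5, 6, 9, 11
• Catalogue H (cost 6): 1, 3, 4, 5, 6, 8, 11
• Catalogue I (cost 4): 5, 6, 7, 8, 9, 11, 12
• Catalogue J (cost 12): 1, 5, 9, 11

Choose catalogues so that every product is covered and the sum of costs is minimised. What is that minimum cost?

12

D, E, I together cover every product (D ∪ E ∪ I = {1, 2, 3, 4, 5, 6, 7, 8, 9, 10, 11, 12}); total cost 5 + 3 + 4 = 12.
No covering selection has total cost below 12.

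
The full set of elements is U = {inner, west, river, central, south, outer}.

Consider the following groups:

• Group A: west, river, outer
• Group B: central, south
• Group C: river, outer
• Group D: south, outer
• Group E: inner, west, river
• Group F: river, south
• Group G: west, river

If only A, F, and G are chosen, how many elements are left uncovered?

2

Union of A, F, G = {west, river, south, outer}.
Not covered: inner, central — 2 elements.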